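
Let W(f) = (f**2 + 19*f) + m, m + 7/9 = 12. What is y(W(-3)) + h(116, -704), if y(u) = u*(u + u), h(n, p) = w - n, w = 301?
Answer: 234107/81 ≈ 2890.2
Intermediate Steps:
m = 101/9 (m = -7/9 + 12 = 101/9 ≈ 11.222)
h(n, p) = 301 - n
W(f) = 101/9 + f**2 + 19*f (W(f) = (f**2 + 19*f) + 101/9 = 101/9 + f**2 + 19*f)
y(u) = 2*u**2 (y(u) = u*(2*u) = 2*u**2)
y(W(-3)) + h(116, -704) = 2*(101/9 + (-3)**2 + 19*(-3))**2 + (301 - 1*116) = 2*(101/9 + 9 - 57)**2 + (301 - 116) = 2*(-331/9)**2 + 185 = 2*(109561/81) + 185 = 219122/81 + 185 = 234107/81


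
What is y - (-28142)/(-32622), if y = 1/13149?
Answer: -61667756/71491113 ≈ -0.86259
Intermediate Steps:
y = 1/13149 ≈ 7.6051e-5
y - (-28142)/(-32622) = 1/13149 - (-28142)/(-32622) = 1/13149 - (-28142)*(-1)/32622 = 1/13149 - 1*14071/16311 = 1/13149 - 14071/16311 = -61667756/71491113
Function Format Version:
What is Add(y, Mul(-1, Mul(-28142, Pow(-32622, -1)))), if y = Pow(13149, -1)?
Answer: Rational(-61667756, 71491113) ≈ -0.86259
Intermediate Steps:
y = Rational(1, 13149) ≈ 7.6051e-5
Add(y, Mul(-1, Mul(-28142, Pow(-32622, -1)))) = Add(Rational(1, 13149), Mul(-1, Mul(-28142, Pow(-32622, -1)))) = Add(Rational(1, 13149), Mul(-1, Mul(-28142, Rational(-1, 32622)))) = Add(Rational(1, 13149), Mul(-1, Rational(14071, 16311))) = Add(Rational(1, 13149), Rational(-14071, 16311)) = Rational(-61667756, 71491113)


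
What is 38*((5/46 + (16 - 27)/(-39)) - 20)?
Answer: -668401/897 ≈ -745.15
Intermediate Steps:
38*((5/46 + (16 - 27)/(-39)) - 20) = 38*((5*(1/46) - 11*(-1/39)) - 20) = 38*((5/46 + 11/39) - 20) = 38*(701/1794 - 20) = 38*(-35179/1794) = -668401/897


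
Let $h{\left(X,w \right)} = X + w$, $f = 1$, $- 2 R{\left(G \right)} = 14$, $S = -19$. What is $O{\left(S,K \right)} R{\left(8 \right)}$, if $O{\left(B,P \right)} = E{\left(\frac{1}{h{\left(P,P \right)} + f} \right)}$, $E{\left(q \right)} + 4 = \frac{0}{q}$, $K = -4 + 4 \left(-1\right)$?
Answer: $28$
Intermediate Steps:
$R{\left(G \right)} = -7$ ($R{\left(G \right)} = \left(- \frac{1}{2}\right) 14 = -7$)
$K = -8$ ($K = -4 - 4 = -8$)
$E{\left(q \right)} = -4$ ($E{\left(q \right)} = -4 + \frac{0}{q} = -4 + 0 = -4$)
$O{\left(B,P \right)} = -4$
$O{\left(S,K \right)} R{\left(8 \right)} = \left(-4\right) \left(-7\right) = 28$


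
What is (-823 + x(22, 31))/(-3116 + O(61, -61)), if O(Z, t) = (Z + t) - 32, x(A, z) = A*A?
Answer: 339/3148 ≈ 0.10769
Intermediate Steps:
x(A, z) = A²
O(Z, t) = -32 + Z + t
(-823 + x(22, 31))/(-3116 + O(61, -61)) = (-823 + 22²)/(-3116 + (-32 + 61 - 61)) = (-823 + 484)/(-3116 - 32) = -339/(-3148) = -339*(-1/3148) = 339/3148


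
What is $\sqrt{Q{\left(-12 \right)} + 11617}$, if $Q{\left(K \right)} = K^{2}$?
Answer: $\sqrt{11761} \approx 108.45$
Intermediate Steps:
$\sqrt{Q{\left(-12 \right)} + 11617} = \sqrt{\left(-12\right)^{2} + 11617} = \sqrt{144 + 11617} = \sqrt{11761}$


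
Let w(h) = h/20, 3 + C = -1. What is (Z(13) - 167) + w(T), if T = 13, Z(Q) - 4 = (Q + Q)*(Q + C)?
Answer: 1433/20 ≈ 71.650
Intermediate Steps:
C = -4 (C = -3 - 1 = -4)
Z(Q) = 4 + 2*Q*(-4 + Q) (Z(Q) = 4 + (Q + Q)*(Q - 4) = 4 + (2*Q)*(-4 + Q) = 4 + 2*Q*(-4 + Q))
w(h) = h/20 (w(h) = h*(1/20) = h/20)
(Z(13) - 167) + w(T) = ((4 - 8*13 + 2*13**2) - 167) + (1/20)*13 = ((4 - 104 + 2*169) - 167) + 13/20 = ((4 - 104 + 338) - 167) + 13/20 = (238 - 167) + 13/20 = 71 + 13/20 = 1433/20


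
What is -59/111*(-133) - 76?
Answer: -589/111 ≈ -5.3063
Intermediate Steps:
-59/111*(-133) - 76 = 7847/111 - 76 = -589/111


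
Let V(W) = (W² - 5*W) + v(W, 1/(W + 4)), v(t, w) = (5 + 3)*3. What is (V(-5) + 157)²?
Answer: 53361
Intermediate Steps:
v(t, w) = 24 (v(t, w) = 8*3 = 24)
V(W) = 24 + W² - 5*W (V(W) = (W² - 5*W) + 24 = 24 + W² - 5*W)
(V(-5) + 157)² = ((24 + (-5)² - 5*(-5)) + 157)² = ((24 + 25 + 25) + 157)² = (74 + 157)² = 231² = 53361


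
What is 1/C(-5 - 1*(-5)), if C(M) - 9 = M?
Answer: 1/9 ≈ 0.11111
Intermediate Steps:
C(M) = 9 + M
1/C(-5 - 1*(-5)) = 1/(9 + (-5 - 1*(-5))) = 1/(9 + (-5 + 5)) = 1/(9 + 0) = 1/9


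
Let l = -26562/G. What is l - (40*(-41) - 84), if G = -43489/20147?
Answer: 610119650/43489 ≈ 14029.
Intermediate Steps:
G = -43489/20147 (G = -43489*1/20147 = -43489/20147 ≈ -2.1586)
l = 535144614/43489 (l = -26562/(-43489/20147) = -26562*(-20147/43489) = 535144614/43489 ≈ 12305.)
l - (40*(-41) - 84) = 535144614/43489 - (40*(-41) - 84) = 535144614/43489 - (-1640 - 84) = 535144614/43489 - 1*(-1724) = 535144614/43489 + 1724 = 610119650/43489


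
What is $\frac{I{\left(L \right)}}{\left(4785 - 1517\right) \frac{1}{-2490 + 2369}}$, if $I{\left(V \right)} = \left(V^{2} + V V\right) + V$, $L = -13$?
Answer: $- \frac{39325}{3268} \approx -12.033$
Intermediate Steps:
$I{\left(V \right)} = V + 2 V^{2}$ ($I{\left(V \right)} = \left(V^{2} + V^{2}\right) + V = 2 V^{2} + V = V + 2 V^{2}$)
$\frac{I{\left(L \right)}}{\left(4785 - 1517\right) \frac{1}{-2490 + 2369}} = \frac{\left(-13\right) \left(1 + 2 \left(-13\right)\right)}{\left(4785 - 1517\right) \frac{1}{-2490 + 2369}} = \frac{\left(-13\right) \left(1 - 26\right)}{3268 \frac{1}{-121}} = \frac{\left(-13\right) \left(-25\right)}{3268 \left(- \frac{1}{121}\right)} = \frac{325}{- \frac{3268}{121}} = 325 \left(- \frac{121}{3268}\right) = - \frac{39325}{3268}$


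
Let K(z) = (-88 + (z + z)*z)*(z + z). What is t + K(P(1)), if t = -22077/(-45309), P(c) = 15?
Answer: 14911449/1373 ≈ 10860.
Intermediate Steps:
t = 669/1373 (t = -22077*(-1/45309) = 669/1373 ≈ 0.48725)
K(z) = 2*z*(-88 + 2*z²) (K(z) = (-88 + (2*z)*z)*(2*z) = (-88 + 2*z²)*(2*z) = 2*z*(-88 + 2*z²))
t + K(P(1)) = 669/1373 + 4*15*(-44 + 15²) = 669/1373 + 4*15*(-44 + 225) = 669/1373 + 4*15*181 = 669/1373 + 10860 = 14911449/1373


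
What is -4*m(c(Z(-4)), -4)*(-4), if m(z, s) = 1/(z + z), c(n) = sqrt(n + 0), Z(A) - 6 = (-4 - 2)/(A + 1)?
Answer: 2*sqrt(2) ≈ 2.8284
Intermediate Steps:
Z(A) = 6 - 6/(1 + A) (Z(A) = 6 + (-4 - 2)/(A + 1) = 6 - 6/(1 + A))
c(n) = sqrt(n)
m(z, s) = 1/(2*z)
-4*m(c(Z(-4)), -4)*(-4) = -2/(sqrt(6*(-4)/(1 - 4)))*(-4) = -2/(sqrt(6*(-4)/(-3)))*(-4) = -2/(sqrt(6*(-4)*(-1/3)))*(-4) = -2/(sqrt(8))*(-4) = -2/(2*sqrt(2))*(-4) = -2*sqrt(2)/4*(-4) = -sqrt(2)/2*(-4) = 2*sqrt(2)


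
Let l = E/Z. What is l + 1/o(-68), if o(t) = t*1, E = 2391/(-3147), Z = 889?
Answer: -986757/63414148 ≈ -0.015561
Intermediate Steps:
E = -797/1049 (E = 2391*(-1/3147) = -797/1049 ≈ -0.75977)
o(t) = t
l = -797/932561 (l = -797/1049/889 = -797/1049*1/889 = -797/932561 ≈ -0.00085464)
l + 1/o(-68) = -797/932561 + 1/(-68) = -797/932561 - 1/68 = -986757/63414148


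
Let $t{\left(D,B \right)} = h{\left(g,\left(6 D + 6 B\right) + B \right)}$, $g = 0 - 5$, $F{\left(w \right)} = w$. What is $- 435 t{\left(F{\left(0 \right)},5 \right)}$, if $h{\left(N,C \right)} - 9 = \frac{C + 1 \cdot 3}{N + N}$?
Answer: $-2262$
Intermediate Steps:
$g = -5$
$h{\left(N,C \right)} = 9 + \frac{3 + C}{2 N}$ ($h{\left(N,C \right)} = 9 + \frac{C + 1 \cdot 3}{N + N} = 9 + \frac{C + 3}{2 N} = 9 + \left(3 + C\right) \frac{1}{2 N} = 9 + \frac{3 + C}{2 N}$)
$t{\left(D,B \right)} = \frac{87}{10} - \frac{7 B}{10} - \frac{3 D}{5}$ ($t{\left(D,B \right)} = \frac{3 + \left(\left(6 D + 6 B\right) + B\right) + 18 \left(-5\right)}{2 \left(-5\right)} = \frac{1}{2} \left(- \frac{1}{5}\right) \left(3 + \left(\left(6 B + 6 D\right) + B\right) - 90\right) = \frac{1}{2} \left(- \frac{1}{5}\right) \left(3 + \left(6 D + 7 B\right) - 90\right) = \frac{1}{2} \left(- \frac{1}{5}\right) \left(-87 + 6 D + 7 B\right) = \frac{87}{10} - \frac{7 B}{10} - \frac{3 D}{5}$)
$- 435 t{\left(F{\left(0 \right)},5 \right)} = - 435 \left(\frac{87}{10} - \frac{7}{2} - 0\right) = - 435 \left(\frac{87}{10} - \frac{7}{2} + 0\right) = \left(-435\right) \frac{26}{5} = -2262$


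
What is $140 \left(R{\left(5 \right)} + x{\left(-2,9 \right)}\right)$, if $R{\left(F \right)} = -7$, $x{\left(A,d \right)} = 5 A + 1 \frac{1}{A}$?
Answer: $-2450$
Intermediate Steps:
$x{\left(A,d \right)} = \frac{1}{A} + 5 A$ ($x{\left(A,d \right)} = 5 A + \frac{1}{A} = \frac{1}{A} + 5 A$)
$140 \left(R{\left(5 \right)} + x{\left(-2,9 \right)}\right) = 140 \left(-7 + \left(\frac{1}{-2} + 5 \left(-2\right)\right)\right) = 140 \left(-7 - \frac{21}{2}\right) = 140 \left(- \frac{35}{2}\right) = -2450$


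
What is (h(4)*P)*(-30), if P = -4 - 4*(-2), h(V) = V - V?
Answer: 0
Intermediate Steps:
h(V) = 0
P = 4 (P = -4 + 8 = 4)
(h(4)*P)*(-30) = (0*4)*(-30) = 0*(-30) = 0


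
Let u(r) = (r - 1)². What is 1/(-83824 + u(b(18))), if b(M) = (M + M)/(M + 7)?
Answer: -625/52389879 ≈ -1.1930e-5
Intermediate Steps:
b(M) = 2*M/(7 + M) (b(M) = (2*M)/(7 + M) = 2*M/(7 + M))
u(r) = (-1 + r)²
1/(-83824 + u(b(18))) = 1/(-83824 + (-1 + 2*18/(7 + 18))²) = 1/(-83824 + (-1 + 2*18/25)²) = 1/(-83824 + (-1 + 2*18*(1/25))²) = 1/(-83824 + (-1 + 36/25)²) = 1/(-83824 + (11/25)²) = 1/(-83824 + 121/625) = 1/(-52389879/625) = -625/52389879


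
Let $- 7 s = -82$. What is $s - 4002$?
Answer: $- \frac{27932}{7} \approx -3990.3$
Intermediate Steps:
$s = \frac{82}{7}$ ($s = \left(- \frac{1}{7}\right) \left(-82\right) = \frac{82}{7} \approx 11.714$)
$s - 4002 = \frac{82}{7} - 4002 = - \frac{27932}{7}$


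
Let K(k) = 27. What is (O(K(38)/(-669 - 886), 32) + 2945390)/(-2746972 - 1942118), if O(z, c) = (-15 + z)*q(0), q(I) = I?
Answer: -42077/66987 ≈ -0.62814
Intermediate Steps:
O(z, c) = 0 (O(z, c) = (-15 + z)*0 = 0)
(O(K(38)/(-669 - 886), 32) + 2945390)/(-2746972 - 1942118) = (0 + 2945390)/(-2746972 - 1942118) = 2945390/(-4689090) = 2945390*(-1/4689090) = -42077/66987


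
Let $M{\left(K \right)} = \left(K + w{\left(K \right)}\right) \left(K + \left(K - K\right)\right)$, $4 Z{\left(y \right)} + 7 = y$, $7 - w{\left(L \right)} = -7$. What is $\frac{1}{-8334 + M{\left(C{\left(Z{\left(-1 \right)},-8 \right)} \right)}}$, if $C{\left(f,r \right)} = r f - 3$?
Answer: $- \frac{1}{7983} \approx -0.00012527$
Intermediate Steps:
$w{\left(L \right)} = 14$ ($w{\left(L \right)} = 7 - -7 = 7 + 7 = 14$)
$Z{\left(y \right)} = - \frac{7}{4} + \frac{y}{4}$
$C{\left(f,r \right)} = -3 + f r$ ($C{\left(f,r \right)} = f r - 3 = -3 + f r$)
$M{\left(K \right)} = K \left(14 + K\right)$ ($M{\left(K \right)} = \left(K + 14\right) \left(K + \left(K - K\right)\right) = \left(14 + K\right) \left(K + 0\right) = \left(14 + K\right) K = K \left(14 + K\right)$)
$\frac{1}{-8334 + M{\left(C{\left(Z{\left(-1 \right)},-8 \right)} \right)}} = \frac{1}{-8334 + \left(-3 + \left(- \frac{7}{4} + \frac{1}{4} \left(-1\right)\right) \left(-8\right)\right) \left(14 - \left(3 - \left(- \frac{7}{4} + \frac{1}{4} \left(-1\right)\right) \left(-8\right)\right)\right)} = \frac{1}{-8334 + \left(-3 + \left(- \frac{7}{4} - \frac{1}{4}\right) \left(-8\right)\right) \left(14 - \left(3 - \left(- \frac{7}{4} - \frac{1}{4}\right) \left(-8\right)\right)\right)} = \frac{1}{-8334 + \left(-3 - -16\right) \left(14 - -13\right)} = \frac{1}{-8334 + \left(-3 + 16\right) \left(14 + \left(-3 + 16\right)\right)} = \frac{1}{-8334 + 13 \left(14 + 13\right)} = \frac{1}{-8334 + 13 \cdot 27} = \frac{1}{-8334 + 351} = \frac{1}{-7983} = - \frac{1}{7983}$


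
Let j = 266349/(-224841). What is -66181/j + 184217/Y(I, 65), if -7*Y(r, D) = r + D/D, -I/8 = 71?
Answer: 418120797878/7191423 ≈ 58142.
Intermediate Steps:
I = -568 (I = -8*71 = -568)
j = -88783/74947 (j = 266349*(-1/224841) = -88783/74947 ≈ -1.1846)
Y(r, D) = -1/7 - r/7 (Y(r, D) = -(r + D/D)/7 = -(r + 1)/7 = -(1 + r)/7 = -1/7 - r/7)
-66181/j + 184217/Y(I, 65) = -66181/(-88783/74947) + 184217/(-1/7 - 1/7*(-568)) = -66181*(-74947/88783) + 184217/(-1/7 + 568/7) = 4960067407/88783 + 184217/81 = 418120797878/7191423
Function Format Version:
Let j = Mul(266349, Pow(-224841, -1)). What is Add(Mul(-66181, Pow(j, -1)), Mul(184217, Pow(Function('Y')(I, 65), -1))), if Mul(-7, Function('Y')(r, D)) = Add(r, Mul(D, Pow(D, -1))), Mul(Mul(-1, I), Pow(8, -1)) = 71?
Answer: Rational(418120797878, 7191423) ≈ 58142.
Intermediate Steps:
I = -568 (I = Mul(-8, 71) = -568)
j = Rational(-88783, 74947) (j = Mul(266349, Rational(-1, 224841)) = Rational(-88783, 74947) ≈ -1.1846)
Function('Y')(r, D) = Add(Rational(-1, 7), Mul(Rational(-1, 7), r)) (Function('Y')(r, D) = Mul(Rational(-1, 7), Add(r, Mul(D, Pow(D, -1)))) = Mul(Rational(-1, 7), Add(r, 1)) = Mul(Rational(-1, 7), Add(1, r)) = Add(Rational(-1, 7), Mul(Rational(-1, 7), r)))
Add(Mul(-66181, Pow(j, -1)), Mul(184217, Pow(Function('Y')(I, 65), -1))) = Add(Mul(-66181, Pow(Rational(-88783, 74947), -1)), Mul(184217, Pow(Add(Rational(-1, 7), Mul(Rational(-1, 7), -568)), -1))) = Add(Mul(-66181, Rational(-74947, 88783)), Mul(184217, Pow(Add(Rational(-1, 7), Rational(568, 7)), -1))) = Add(Rational(4960067407, 88783), Mul(184217, Pow(81, -1))) = Add(Rational(4960067407, 88783), Mul(184217, Rational(1, 81))) = Add(Rational(4960067407, 88783), Rational(184217, 81)) = Rational(418120797878, 7191423)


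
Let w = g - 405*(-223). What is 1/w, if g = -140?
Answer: 1/90175 ≈ 1.1090e-5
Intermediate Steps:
w = 90175 (w = -140 - 405*(-223) = -140 + 90315 = 90175)
1/w = 1/90175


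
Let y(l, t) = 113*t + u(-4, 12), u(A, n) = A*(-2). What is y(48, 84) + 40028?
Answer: 49528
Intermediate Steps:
u(A, n) = -2*A
y(l, t) = 8 + 113*t (y(l, t) = 113*t - 2*(-4) = 113*t + 8 = 8 + 113*t)
y(48, 84) + 40028 = (8 + 113*84) + 40028 = (8 + 9492) + 40028 = 9500 + 40028 = 49528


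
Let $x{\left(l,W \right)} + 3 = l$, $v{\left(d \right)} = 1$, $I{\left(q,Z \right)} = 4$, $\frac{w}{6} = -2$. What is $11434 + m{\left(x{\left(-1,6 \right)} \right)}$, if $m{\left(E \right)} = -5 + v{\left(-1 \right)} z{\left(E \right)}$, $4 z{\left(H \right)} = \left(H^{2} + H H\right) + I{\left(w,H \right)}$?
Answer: $11438$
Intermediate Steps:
$w = -12$ ($w = 6 \left(-2\right) = -12$)
$z{\left(H \right)} = 1 + \frac{H^{2}}{2}$ ($z{\left(H \right)} = \frac{\left(H^{2} + H H\right) + 4}{4} = \frac{\left(H^{2} + H^{2}\right) + 4}{4} = \frac{2 H^{2} + 4}{4} = \frac{4 + 2 H^{2}}{4} = 1 + \frac{H^{2}}{2}$)
$x{\left(l,W \right)} = -3 + l$
$m{\left(E \right)} = -4 + \frac{E^{2}}{2}$ ($m{\left(E \right)} = -5 + 1 \left(1 + \frac{E^{2}}{2}\right) = -5 + \left(1 + \frac{E^{2}}{2}\right) = -4 + \frac{E^{2}}{2}$)
$11434 + m{\left(x{\left(-1,6 \right)} \right)} = 11434 - \left(4 - \frac{\left(-3 - 1\right)^{2}}{2}\right) = 11434 - \left(4 - \frac{\left(-4\right)^{2}}{2}\right) = 11434 + \left(-4 + \frac{1}{2} \cdot 16\right) = 11434 + \left(-4 + 8\right) = 11434 + 4 = 11438$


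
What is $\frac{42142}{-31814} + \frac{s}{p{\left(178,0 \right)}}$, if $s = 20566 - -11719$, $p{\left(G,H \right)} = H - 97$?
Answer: $- \frac{515601382}{1542979} \approx -334.16$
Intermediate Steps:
$p{\left(G,H \right)} = -97 + H$ ($p{\left(G,H \right)} = H - 97 = -97 + H$)
$s = 32285$ ($s = 20566 + 11719 = 32285$)
$\frac{42142}{-31814} + \frac{s}{p{\left(178,0 \right)}} = \frac{42142}{-31814} + \frac{32285}{-97 + 0} = 42142 \left(- \frac{1}{31814}\right) + \frac{32285}{-97} = - \frac{21071}{15907} + 32285 \left(- \frac{1}{97}\right) = - \frac{21071}{15907} - \frac{32285}{97} = - \frac{515601382}{1542979}$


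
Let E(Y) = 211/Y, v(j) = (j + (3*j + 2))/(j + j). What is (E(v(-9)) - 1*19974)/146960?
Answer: -337659/2498320 ≈ -0.13515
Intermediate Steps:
v(j) = (2 + 4*j)/(2*j) (v(j) = (j + (2 + 3*j))/((2*j)) = (2 + 4*j)*(1/(2*j)) = (2 + 4*j)/(2*j))
(E(v(-9)) - 1*19974)/146960 = (211/(2 + 1/(-9)) - 1*19974)/146960 = (211/(2 - ⅑) - 19974)*(1/146960) = (211/(17/9) - 19974)*(1/146960) = (211*(9/17) - 19974)*(1/146960) = (1899/17 - 19974)*(1/146960) = -337659/17*1/146960 = -337659/2498320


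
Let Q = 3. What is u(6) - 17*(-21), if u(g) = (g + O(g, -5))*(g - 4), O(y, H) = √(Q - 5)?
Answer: 369 + 2*I*√2 ≈ 369.0 + 2.8284*I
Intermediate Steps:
O(y, H) = I*√2 (O(y, H) = √(3 - 5) = √(-2) = I*√2)
u(g) = (-4 + g)*(g + I*√2) (u(g) = (g + I*√2)*(g - 4) = (g + I*√2)*(-4 + g) = (-4 + g)*(g + I*√2))
u(6) - 17*(-21) = (6² - 4*6 - 4*I*√2 + I*6*√2) - 17*(-21) = (36 - 24 - 4*I*√2 + 6*I*√2) + 357 = (12 + 2*I*√2) + 357 = 369 + 2*I*√2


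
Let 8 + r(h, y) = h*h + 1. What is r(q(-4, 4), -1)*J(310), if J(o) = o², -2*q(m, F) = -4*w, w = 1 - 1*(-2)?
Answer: 2786900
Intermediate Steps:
w = 3 (w = 1 + 2 = 3)
q(m, F) = 6 (q(m, F) = -(-2)*3 = -½*(-12) = 6)
r(h, y) = -7 + h² (r(h, y) = -8 + (h*h + 1) = -8 + (h² + 1) = -8 + (1 + h²) = -7 + h²)
r(q(-4, 4), -1)*J(310) = (-7 + 6²)*310² = (-7 + 36)*96100 = 29*96100 = 2786900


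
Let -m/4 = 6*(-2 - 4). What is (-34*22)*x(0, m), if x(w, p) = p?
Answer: -107712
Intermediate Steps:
m = 144 (m = -24*(-2 - 4) = -24*(-6) = -4*(-36) = 144)
(-34*22)*x(0, m) = -34*22*144 = -748*144 = -107712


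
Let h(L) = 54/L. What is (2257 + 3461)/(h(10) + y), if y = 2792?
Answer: 28590/13987 ≈ 2.0440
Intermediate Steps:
(2257 + 3461)/(h(10) + y) = (2257 + 3461)/(54/10 + 2792) = 5718/(54*(⅒) + 2792) = 5718/(27/5 + 2792) = 5718/(13987/5) = 5718*(5/13987) = 28590/13987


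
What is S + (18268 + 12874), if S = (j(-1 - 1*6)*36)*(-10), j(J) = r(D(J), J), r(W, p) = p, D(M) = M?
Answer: 33662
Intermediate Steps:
j(J) = J
S = 2520 (S = ((-1 - 1*6)*36)*(-10) = ((-1 - 6)*36)*(-10) = -7*36*(-10) = -252*(-10) = 2520)
S + (18268 + 12874) = 2520 + (18268 + 12874) = 2520 + 31142 = 33662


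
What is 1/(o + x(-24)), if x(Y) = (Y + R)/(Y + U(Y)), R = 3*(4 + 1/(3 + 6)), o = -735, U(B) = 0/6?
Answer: -72/52885 ≈ -0.0013614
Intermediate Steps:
U(B) = 0 (U(B) = 0*(1/6) = 0)
R = 37/3 (R = 3*(4 + 1/9) = 3*(37/9) = 37/3 ≈ 12.333)
x(Y) = (37/3 + Y)/Y (x(Y) = (Y + 37/3)/(Y + 0) = (37/3 + Y)/Y)
1/(o + x(-24)) = 1/(-735 + (37/3 - 24)/(-24)) = 1/(-735 - 1/24*(-35/3)) = 1/(-735 + 35/72) = 1/(-52885/72) = -72/52885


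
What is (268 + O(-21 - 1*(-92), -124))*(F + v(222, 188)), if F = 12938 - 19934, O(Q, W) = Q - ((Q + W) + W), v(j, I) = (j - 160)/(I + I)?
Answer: -169662993/47 ≈ -3.6099e+6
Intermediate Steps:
v(j, I) = (-160 + j)/(2*I) (v(j, I) = (-160 + j)/((2*I)) = (-160 + j)*(1/(2*I)) = (-160 + j)/(2*I))
O(Q, W) = -2*W (O(Q, W) = Q - (Q + 2*W) = Q + (-Q - 2*W) = -2*W)
F = -6996
(268 + O(-21 - 1*(-92), -124))*(F + v(222, 188)) = (268 - 2*(-124))*(-6996 + (½)*(-160 + 222)/188) = (268 + 248)*(-6996 + (½)*(1/188)*62) = 516*(-6996 + 31/188) = 516*(-1315217/188) = -169662993/47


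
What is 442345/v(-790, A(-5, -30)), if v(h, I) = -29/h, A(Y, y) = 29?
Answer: 349452550/29 ≈ 1.2050e+7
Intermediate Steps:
442345/v(-790, A(-5, -30)) = 442345/((-29/(-790))) = 442345/((-29*(-1/790))) = 442345/(29/790) = 442345*(790/29) = 349452550/29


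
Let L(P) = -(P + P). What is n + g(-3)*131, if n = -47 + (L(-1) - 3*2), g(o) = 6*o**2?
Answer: 7023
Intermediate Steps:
L(P) = -2*P
n = -51 (n = -47 + (-2*(-1) - 3*2) = -47 + (2 - 6) = -47 - 4 = -51)
n + g(-3)*131 = -51 + (6*(-3)**2)*131 = -51 + (6*9)*131 = -51 + 54*131 = -51 + 7074 = 7023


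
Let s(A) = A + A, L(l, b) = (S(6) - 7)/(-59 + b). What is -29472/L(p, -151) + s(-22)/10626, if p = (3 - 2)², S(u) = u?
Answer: -2989344962/483 ≈ -6.1891e+6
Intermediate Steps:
p = 1 (p = 1² = 1)
L(l, b) = -1/(-59 + b) (L(l, b) = (6 - 7)/(-59 + b) = -1/(-59 + b))
s(A) = 2*A
-29472/L(p, -151) + s(-22)/10626 = -29472/((-1/(-59 - 151))) + (2*(-22))/10626 = -29472/((-1/(-210))) - 44*1/10626 = -29472/((-1*(-1/210))) - 2/483 = -29472/1/210 - 2/483 = -29472*210 - 2/483 = -6189120 - 2/483 = -2989344962/483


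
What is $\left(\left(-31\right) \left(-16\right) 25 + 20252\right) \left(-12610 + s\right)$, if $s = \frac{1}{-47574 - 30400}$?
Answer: $- \frac{16052574453966}{38987} \approx -4.1174 \cdot 10^{8}$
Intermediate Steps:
$s = - \frac{1}{77974}$ ($s = \frac{1}{-77974} = - \frac{1}{77974} \approx -1.2825 \cdot 10^{-5}$)
$\left(\left(-31\right) \left(-16\right) 25 + 20252\right) \left(-12610 + s\right) = \left(\left(-31\right) \left(-16\right) 25 + 20252\right) \left(-12610 - \frac{1}{77974}\right) = \left(496 \cdot 25 + 20252\right) \left(- \frac{983252141}{77974}\right) = \left(12400 + 20252\right) \left(- \frac{983252141}{77974}\right) = 32652 \left(- \frac{983252141}{77974}\right) = - \frac{16052574453966}{38987}$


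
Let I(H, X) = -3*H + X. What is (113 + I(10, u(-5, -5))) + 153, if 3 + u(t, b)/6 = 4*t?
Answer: 98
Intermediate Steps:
u(t, b) = -18 + 24*t (u(t, b) = -18 + 6*(4*t) = -18 + 24*t)
I(H, X) = X - 3*H
(113 + I(10, u(-5, -5))) + 153 = (113 + ((-18 + 24*(-5)) - 3*10)) + 153 = (113 + ((-18 - 120) - 30)) + 153 = (113 + (-138 - 30)) + 153 = (113 - 168) + 153 = -55 + 153 = 98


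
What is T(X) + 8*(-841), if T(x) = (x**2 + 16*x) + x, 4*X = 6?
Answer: -26801/4 ≈ -6700.3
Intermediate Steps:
X = 3/2 (X = (1/4)*6 = 3/2 ≈ 1.5000)
T(x) = x**2 + 17*x
T(X) + 8*(-841) = 3*(17 + 3/2)/2 + 8*(-841) = (3/2)*(37/2) - 6728 = 111/4 - 6728 = -26801/4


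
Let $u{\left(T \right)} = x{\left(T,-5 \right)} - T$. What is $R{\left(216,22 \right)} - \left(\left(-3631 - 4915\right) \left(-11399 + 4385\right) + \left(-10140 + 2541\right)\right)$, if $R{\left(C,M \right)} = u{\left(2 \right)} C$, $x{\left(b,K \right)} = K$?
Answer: $-59935557$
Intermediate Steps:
$u{\left(T \right)} = -5 - T$
$R{\left(C,M \right)} = - 7 C$ ($R{\left(C,M \right)} = \left(-5 - 2\right) C = - 7 C$)
$R{\left(216,22 \right)} - \left(\left(-3631 - 4915\right) \left(-11399 + 4385\right) + \left(-10140 + 2541\right)\right) = \left(-7\right) 216 - \left(\left(-3631 - 4915\right) \left(-11399 + 4385\right) + \left(-10140 + 2541\right)\right) = -1512 - \left(\left(-8546\right) \left(-7014\right) - 7599\right) = -1512 - \left(59941644 - 7599\right) = -1512 - 59934045 = -59935557$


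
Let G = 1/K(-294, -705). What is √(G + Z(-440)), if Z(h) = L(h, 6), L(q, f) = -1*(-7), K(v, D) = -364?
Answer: 3*√25753/182 ≈ 2.6452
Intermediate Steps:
L(q, f) = 7
Z(h) = 7
G = -1/364 (G = 1/(-364) = -1/364 ≈ -0.0027473)
√(G + Z(-440)) = √(-1/364 + 7) = √(2547/364) = 3*√25753/182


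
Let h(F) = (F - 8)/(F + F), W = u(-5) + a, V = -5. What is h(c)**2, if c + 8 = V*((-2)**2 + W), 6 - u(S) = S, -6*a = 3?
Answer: 31329/103684 ≈ 0.30216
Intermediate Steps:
a = -1/2 (a = -1/6*3 = -1/2 ≈ -0.50000)
u(S) = 6 - S
W = 21/2 (W = (6 - 1*(-5)) - 1/2 = (6 + 5) - 1/2 = 11 - 1/2 = 21/2 ≈ 10.500)
c = -161/2 (c = -8 - 5*((-2)**2 + 21/2) = -8 - 5*(4 + 21/2) = -8 - 5*29/2 = -8 - 145/2 = -161/2 ≈ -80.500)
h(F) = (-8 + F)/(2*F) (h(F) = (-8 + F)/((2*F)) = (-8 + F)*(1/(2*F)) = (-8 + F)/(2*F))
h(c)**2 = ((-8 - 161/2)/(2*(-161/2)))**2 = ((1/2)*(-2/161)*(-177/2))**2 = (177/322)**2 = 31329/103684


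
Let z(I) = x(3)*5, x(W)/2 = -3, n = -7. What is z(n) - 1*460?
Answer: -490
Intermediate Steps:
x(W) = -6 (x(W) = 2*(-3) = -6)
z(I) = -30 (z(I) = -6*5 = -30)
z(n) - 1*460 = -30 - 1*460 = -30 - 460 = -490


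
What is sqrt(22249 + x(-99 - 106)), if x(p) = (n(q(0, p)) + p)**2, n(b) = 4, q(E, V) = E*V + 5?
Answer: 5*sqrt(2506) ≈ 250.30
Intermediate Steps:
q(E, V) = 5 + E*V
x(p) = (4 + p)**2
sqrt(22249 + x(-99 - 106)) = sqrt(22249 + (4 + (-99 - 106))**2) = sqrt(22249 + (4 - 205)**2) = sqrt(22249 + (-201)**2) = sqrt(22249 + 40401) = sqrt(62650) = 5*sqrt(2506)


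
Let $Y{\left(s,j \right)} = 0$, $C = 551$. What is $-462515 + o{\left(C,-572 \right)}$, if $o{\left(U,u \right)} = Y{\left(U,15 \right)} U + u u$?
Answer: $-135331$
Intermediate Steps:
$o{\left(U,u \right)} = u^{2}$ ($o{\left(U,u \right)} = 0 U + u u = 0 + u^{2} = u^{2}$)
$-462515 + o{\left(C,-572 \right)} = -462515 + \left(-572\right)^{2} = -462515 + 327184 = -135331$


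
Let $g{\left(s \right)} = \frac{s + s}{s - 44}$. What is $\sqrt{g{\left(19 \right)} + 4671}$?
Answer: $\frac{\sqrt{116737}}{5} \approx 68.334$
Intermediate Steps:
$g{\left(s \right)} = \frac{2 s}{-44 + s}$ ($g{\left(s \right)} = \frac{2 s}{s - 44} = \frac{2 s}{-44 + s}$)
$\sqrt{g{\left(19 \right)} + 4671} = \sqrt{2 \cdot 19 \frac{1}{-44 + 19} + 4671} = \sqrt{2 \cdot 19 \frac{1}{-25} + 4671} = \sqrt{2 \cdot 19 \left(- \frac{1}{25}\right) + 4671} = \sqrt{- \frac{38}{25} + 4671} = \sqrt{\frac{116737}{25}} = \frac{\sqrt{116737}}{5}$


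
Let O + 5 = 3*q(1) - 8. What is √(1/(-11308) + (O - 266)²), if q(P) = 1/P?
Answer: √2435172731189/5654 ≈ 276.00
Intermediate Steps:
O = -10 (O = -5 + (3/1 - 8) = -5 + (3*1 - 8) = -5 + (3 - 8) = -5 - 5 = -10)
√(1/(-11308) + (O - 266)²) = √(1/(-11308) + (-10 - 266)²) = √(-1/11308 + (-276)²) = √(-1/11308 + 76176) = √(861398207/11308) = √2435172731189/5654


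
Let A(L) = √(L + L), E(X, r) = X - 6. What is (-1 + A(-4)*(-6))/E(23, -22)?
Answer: -1/17 - 12*I*√2/17 ≈ -0.058824 - 0.99827*I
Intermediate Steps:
E(X, r) = -6 + X
A(L) = √2*√L (A(L) = √(2*L) = √2*√L)
(-1 + A(-4)*(-6))/E(23, -22) = (-1 + (√2*√(-4))*(-6))/(-6 + 23) = (-1 + (√2*(2*I))*(-6))/17 = (-1 + (2*I*√2)*(-6))*(1/17) = (-1 - 12*I*√2)*(1/17) = -1/17 - 12*I*√2/17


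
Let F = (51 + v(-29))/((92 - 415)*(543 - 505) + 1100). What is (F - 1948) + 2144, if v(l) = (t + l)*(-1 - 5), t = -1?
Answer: 2189873/11174 ≈ 195.98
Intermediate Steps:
v(l) = 6 - 6*l (v(l) = (-1 + l)*(-1 - 5) = (-1 + l)*(-6) = 6 - 6*l)
F = -231/11174 (F = (51 + (6 - 6*(-29)))/((92 - 415)*(543 - 505) + 1100) = (51 + (6 + 174))/(-323*38 + 1100) = (51 + 180)/(-12274 + 1100) = 231/(-11174) = 231*(-1/11174) = -231/11174 ≈ -0.020673)
(F - 1948) + 2144 = (-231/11174 - 1948) + 2144 = -21767183/11174 + 2144 = 2189873/11174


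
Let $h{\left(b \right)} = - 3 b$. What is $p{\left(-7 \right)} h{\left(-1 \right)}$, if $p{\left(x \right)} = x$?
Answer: $-21$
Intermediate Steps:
$p{\left(-7 \right)} h{\left(-1 \right)} = - 7 \left(\left(-3\right) \left(-1\right)\right) = \left(-7\right) 3 = -21$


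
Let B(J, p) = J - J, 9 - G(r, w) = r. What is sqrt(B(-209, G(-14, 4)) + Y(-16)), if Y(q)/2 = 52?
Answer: 2*sqrt(26) ≈ 10.198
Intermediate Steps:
G(r, w) = 9 - r
B(J, p) = 0
Y(q) = 104 (Y(q) = 2*52 = 104)
sqrt(B(-209, G(-14, 4)) + Y(-16)) = sqrt(0 + 104) = sqrt(104) = 2*sqrt(26)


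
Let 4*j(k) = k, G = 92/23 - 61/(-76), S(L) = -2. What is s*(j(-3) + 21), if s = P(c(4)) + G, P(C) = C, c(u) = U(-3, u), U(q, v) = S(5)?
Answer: 17253/304 ≈ 56.753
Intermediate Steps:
U(q, v) = -2
c(u) = -2
G = 365/76 (G = 92*(1/23) - 61*(-1/76) = 4 + 61/76 = 365/76 ≈ 4.8026)
j(k) = k/4
s = 213/76 (s = -2 + 365/76 = 213/76 ≈ 2.8026)
s*(j(-3) + 21) = 213*((1/4)*(-3) + 21)/76 = 213*(-3/4 + 21)/76 = (213/76)*(81/4) = 17253/304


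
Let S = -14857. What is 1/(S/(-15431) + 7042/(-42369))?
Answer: 653796039/520811131 ≈ 1.2553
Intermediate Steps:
1/(S/(-15431) + 7042/(-42369)) = 1/(-14857/(-15431) + 7042/(-42369)) = 1/(-14857*(-1/15431) + 7042*(-1/42369)) = 1/(14857/15431 - 7042/42369) = 1/(520811131/653796039) = 653796039/520811131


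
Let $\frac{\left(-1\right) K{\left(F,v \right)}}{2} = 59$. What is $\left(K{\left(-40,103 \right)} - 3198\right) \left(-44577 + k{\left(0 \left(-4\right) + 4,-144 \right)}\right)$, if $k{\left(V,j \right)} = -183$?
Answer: $148424160$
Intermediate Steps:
$K{\left(F,v \right)} = -118$ ($K{\left(F,v \right)} = \left(-2\right) 59 = -118$)
$\left(K{\left(-40,103 \right)} - 3198\right) \left(-44577 + k{\left(0 \left(-4\right) + 4,-144 \right)}\right) = \left(-118 - 3198\right) \left(-44577 - 183\right) = \left(-118 - 3198\right) \left(-44760\right) = \left(-3316\right) \left(-44760\right) = 148424160$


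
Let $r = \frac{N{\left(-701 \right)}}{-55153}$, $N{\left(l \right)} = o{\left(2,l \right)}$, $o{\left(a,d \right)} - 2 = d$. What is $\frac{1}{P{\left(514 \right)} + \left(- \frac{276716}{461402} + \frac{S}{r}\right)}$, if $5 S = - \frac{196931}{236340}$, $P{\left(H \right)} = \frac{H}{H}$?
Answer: $- \frac{190560940818300}{2429444863588643} \approx -0.078438$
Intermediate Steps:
$o{\left(a,d \right)} = 2 + d$
$N{\left(l \right)} = 2 + l$
$P{\left(H \right)} = 1$
$S = - \frac{196931}{1181700}$ ($S = \frac{\left(-196931\right) \frac{1}{236340}}{5} = \frac{1}{5} \left(- \frac{196931}{236340}\right) = - \frac{196931}{1181700} \approx -0.16665$)
$r = \frac{699}{55153}$ ($r = \frac{2 - 701}{-55153} = \left(-699\right) \left(- \frac{1}{55153}\right) = \frac{699}{55153} \approx 0.012674$)
$\frac{1}{P{\left(514 \right)} + \left(- \frac{276716}{461402} + \frac{S}{r}\right)} = \frac{1}{1 - \left(\frac{138358}{230701} + \frac{10861335443}{826008300}\right)} = \frac{1}{1 - \frac{2620005804406943}{190560940818300}} = \frac{1}{- \frac{2429444863588643}{190560940818300}} = - \frac{190560940818300}{2429444863588643}$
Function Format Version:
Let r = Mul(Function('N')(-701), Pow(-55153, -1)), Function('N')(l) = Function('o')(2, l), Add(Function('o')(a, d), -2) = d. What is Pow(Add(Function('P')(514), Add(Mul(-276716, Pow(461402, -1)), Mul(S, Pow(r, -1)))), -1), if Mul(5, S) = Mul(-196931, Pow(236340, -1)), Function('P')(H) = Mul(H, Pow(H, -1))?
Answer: Rational(-190560940818300, 2429444863588643) ≈ -0.078438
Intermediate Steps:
Function('o')(a, d) = Add(2, d)
Function('N')(l) = Add(2, l)
Function('P')(H) = 1
S = Rational(-196931, 1181700) (S = Mul(Rational(1, 5), Mul(-196931, Pow(236340, -1))) = Mul(Rational(1, 5), Mul(-196931, Rational(1, 236340))) = Mul(Rational(1, 5), Rational(-196931, 236340)) = Rational(-196931, 1181700) ≈ -0.16665)
r = Rational(699, 55153) (r = Mul(Add(2, -701), Pow(-55153, -1)) = Mul(-699, Rational(-1, 55153)) = Rational(699, 55153) ≈ 0.012674)
Pow(Add(Function('P')(514), Add(Mul(-276716, Pow(461402, -1)), Mul(S, Pow(r, -1)))), -1) = Pow(Add(1, Add(Mul(-276716, Pow(461402, -1)), Mul(Rational(-196931, 1181700), Pow(Rational(699, 55153), -1)))), -1) = Pow(Add(1, Add(Mul(-276716, Rational(1, 461402)), Mul(Rational(-196931, 1181700), Rational(55153, 699)))), -1) = Pow(Add(1, Add(Rational(-138358, 230701), Rational(-10861335443, 826008300))), -1) = Pow(Add(1, Rational(-2620005804406943, 190560940818300)), -1) = Pow(Rational(-2429444863588643, 190560940818300), -1) = Rational(-190560940818300, 2429444863588643)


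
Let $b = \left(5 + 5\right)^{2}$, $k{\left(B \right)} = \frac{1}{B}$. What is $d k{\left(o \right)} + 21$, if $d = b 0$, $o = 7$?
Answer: $21$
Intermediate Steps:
$b = 100$ ($b = 10^{2} = 100$)
$d = 0$ ($d = 100 \cdot 0 = 0$)
$d k{\left(o \right)} + 21 = \frac{0}{7} + 21 = 0 \cdot \frac{1}{7} + 21 = 0 + 21 = 21$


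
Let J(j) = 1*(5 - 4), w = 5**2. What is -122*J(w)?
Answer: -122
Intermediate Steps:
w = 25
J(j) = 1 (J(j) = 1*1 = 1)
-122*J(w) = -122*1 = -122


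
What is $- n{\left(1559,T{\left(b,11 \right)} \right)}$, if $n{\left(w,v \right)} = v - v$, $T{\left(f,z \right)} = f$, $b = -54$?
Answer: $0$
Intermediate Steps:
$n{\left(w,v \right)} = 0$
$- n{\left(1559,T{\left(b,11 \right)} \right)} = \left(-1\right) 0 = 0$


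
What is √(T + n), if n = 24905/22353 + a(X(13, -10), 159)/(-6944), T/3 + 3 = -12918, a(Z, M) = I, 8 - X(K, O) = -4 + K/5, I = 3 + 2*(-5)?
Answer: 5*I*√47647473367717842/5543544 ≈ 196.88*I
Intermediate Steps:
I = -7 (I = 3 - 10 = -7)
X(K, O) = 12 - K/5 (X(K, O) = 8 - (-4 + K/5) = 8 + (4 - K/5) = 12 - K/5)
a(Z, M) = -7
T = -38763 (T = -9 + 3*(-12918) = -9 - 38754 = -38763)
n = 24728113/22174176 (n = 24905/22353 - 7/(-6944) = 24905*(1/22353) - 7*(-1/6944) = 24905/22353 + 1/992 = 24728113/22174176 ≈ 1.1152)
√(T + n) = √(-38763 + 24728113/22174176) = √(-859512856175/22174176) = 5*I*√47647473367717842/5543544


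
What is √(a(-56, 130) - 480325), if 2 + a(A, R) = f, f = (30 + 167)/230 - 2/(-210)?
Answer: I*√11205480346410/4830 ≈ 693.06*I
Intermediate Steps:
f = 4183/4830 (f = 197*(1/230) - 2*(-1/210) = 197/230 + 1/105 = 4183/4830 ≈ 0.86605)
a(A, R) = -5477/4830 (a(A, R) = -2 + 4183/4830 = -5477/4830)
√(a(-56, 130) - 480325) = √(-5477/4830 - 480325) = √(-2319975227/4830) = I*√11205480346410/4830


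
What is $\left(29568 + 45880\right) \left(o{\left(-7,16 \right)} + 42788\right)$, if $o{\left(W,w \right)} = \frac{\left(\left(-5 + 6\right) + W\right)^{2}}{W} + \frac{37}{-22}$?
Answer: $\frac{248537066924}{77} \approx 3.2278 \cdot 10^{9}$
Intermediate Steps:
$o{\left(W,w \right)} = - \frac{37}{22} + \frac{\left(1 + W\right)^{2}}{W}$ ($o{\left(W,w \right)} = \frac{\left(1 + W\right)^{2}}{W} + 37 \left(- \frac{1}{22}\right) = \frac{\left(1 + W\right)^{2}}{W} - \frac{37}{22} = - \frac{37}{22} + \frac{\left(1 + W\right)^{2}}{W}$)
$\left(29568 + 45880\right) \left(o{\left(-7,16 \right)} + 42788\right) = \left(29568 + 45880\right) \left(\left(- \frac{37}{22} + \frac{\left(1 - 7\right)^{2}}{-7}\right) + 42788\right) = 75448 \left(\left(- \frac{37}{22} - \frac{\left(-6\right)^{2}}{7}\right) + 42788\right) = 75448 \left(\left(- \frac{37}{22} - \frac{36}{7}\right) + 42788\right) = 75448 \left(- \frac{1051}{154} + 42788\right) = 75448 \cdot \frac{6588301}{154} = \frac{248537066924}{77}$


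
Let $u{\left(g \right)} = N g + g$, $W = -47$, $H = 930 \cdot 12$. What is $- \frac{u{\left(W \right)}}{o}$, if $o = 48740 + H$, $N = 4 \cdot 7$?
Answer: $\frac{1363}{59900} \approx 0.022755$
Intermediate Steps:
$H = 11160$
$N = 28$
$u{\left(g \right)} = 29 g$ ($u{\left(g \right)} = 28 g + g = 29 g$)
$o = 59900$ ($o = 48740 + 11160 = 59900$)
$- \frac{u{\left(W \right)}}{o} = - \frac{29 \left(-47\right)}{59900} = - \frac{-1363}{59900} = \left(-1\right) \left(- \frac{1363}{59900}\right) = \frac{1363}{59900}$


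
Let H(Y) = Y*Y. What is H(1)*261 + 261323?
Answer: 261584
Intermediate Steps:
H(Y) = Y²
H(1)*261 + 261323 = 1²*261 + 261323 = 1*261 + 261323 = 261 + 261323 = 261584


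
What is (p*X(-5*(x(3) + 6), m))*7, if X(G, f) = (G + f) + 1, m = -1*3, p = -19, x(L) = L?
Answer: 6251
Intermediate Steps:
m = -3
X(G, f) = 1 + G + f
(p*X(-5*(x(3) + 6), m))*7 = -19*(1 - 5*(3 + 6) - 3)*7 = -19*(1 - 5*9 - 3)*7 = -19*(1 - 45 - 3)*7 = -19*(-47)*7 = 893*7 = 6251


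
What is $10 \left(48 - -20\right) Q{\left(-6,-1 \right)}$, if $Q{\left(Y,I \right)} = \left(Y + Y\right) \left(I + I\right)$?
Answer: $16320$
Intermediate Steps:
$Q{\left(Y,I \right)} = 4 I Y$ ($Q{\left(Y,I \right)} = 2 Y 2 I = 4 I Y$)
$10 \left(48 - -20\right) Q{\left(-6,-1 \right)} = 10 \left(48 - -20\right) 4 \left(-1\right) \left(-6\right) = 10 \left(48 + 20\right) 24 = 10 \cdot 68 \cdot 24 = 680 \cdot 24 = 16320$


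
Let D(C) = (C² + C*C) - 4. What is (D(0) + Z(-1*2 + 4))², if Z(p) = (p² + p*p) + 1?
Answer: 25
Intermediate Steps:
D(C) = -4 + 2*C² (D(C) = (C² + C²) - 4 = 2*C² - 4 = -4 + 2*C²)
Z(p) = 1 + 2*p² (Z(p) = (p² + p²) + 1 = 2*p² + 1 = 1 + 2*p²)
(D(0) + Z(-1*2 + 4))² = ((-4 + 2*0²) + (1 + 2*(-1*2 + 4)²))² = ((-4 + 2*0) + (1 + 2*(-2 + 4)²))² = ((-4 + 0) + (1 + 2*2²))² = (-4 + (1 + 2*4))² = (-4 + (1 + 8))² = (-4 + 9)² = 5² = 25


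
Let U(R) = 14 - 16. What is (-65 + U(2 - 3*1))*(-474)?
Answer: 31758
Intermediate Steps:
U(R) = -2
(-65 + U(2 - 3*1))*(-474) = (-65 - 2)*(-474) = -67*(-474) = 31758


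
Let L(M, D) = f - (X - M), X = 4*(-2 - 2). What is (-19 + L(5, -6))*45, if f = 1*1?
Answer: 135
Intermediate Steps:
X = -16 (X = 4*(-4) = -16)
f = 1
L(M, D) = 17 + M (L(M, D) = 1 - (-16 - M) = 1 + (16 + M) = 17 + M)
(-19 + L(5, -6))*45 = (-19 + (17 + 5))*45 = (-19 + 22)*45 = 3*45 = 135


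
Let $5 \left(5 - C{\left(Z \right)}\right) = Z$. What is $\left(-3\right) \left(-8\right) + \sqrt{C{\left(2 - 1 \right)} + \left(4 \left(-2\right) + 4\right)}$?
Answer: $24 + \frac{2 \sqrt{5}}{5} \approx 24.894$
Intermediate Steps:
$C{\left(Z \right)} = 5 - \frac{Z}{5}$
$\left(-3\right) \left(-8\right) + \sqrt{C{\left(2 - 1 \right)} + \left(4 \left(-2\right) + 4\right)} = \left(-3\right) \left(-8\right) + \sqrt{\left(5 - \frac{2 - 1}{5}\right) + \left(4 \left(-2\right) + 4\right)} = 24 + \sqrt{\left(5 - \frac{2 - 1}{5}\right) + \left(-8 + 4\right)} = 24 + \sqrt{\left(5 - \frac{1}{5}\right) - 4} = 24 + \sqrt{\frac{24}{5} - 4} = 24 + \sqrt{\frac{4}{5}} = 24 + \frac{2 \sqrt{5}}{5}$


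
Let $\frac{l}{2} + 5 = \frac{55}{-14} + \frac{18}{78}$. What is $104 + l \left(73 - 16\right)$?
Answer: $- \frac{80767}{91} \approx -887.55$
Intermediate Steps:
$l = - \frac{1583}{91}$ ($l = -10 + 2 \left(\frac{55}{-14} + \frac{18}{78}\right) = -10 + 2 \left(55 \left(- \frac{1}{14}\right) + 18 \cdot \frac{1}{78}\right) = -10 + 2 \left(- \frac{55}{14} + \frac{3}{13}\right) = -10 + 2 \left(- \frac{673}{182}\right) = -10 - \frac{673}{91} = - \frac{1583}{91} \approx -17.396$)
$104 + l \left(73 - 16\right) = 104 - \frac{1583 \left(73 - 16\right)}{91} = 104 - \frac{90231}{91} = - \frac{80767}{91}$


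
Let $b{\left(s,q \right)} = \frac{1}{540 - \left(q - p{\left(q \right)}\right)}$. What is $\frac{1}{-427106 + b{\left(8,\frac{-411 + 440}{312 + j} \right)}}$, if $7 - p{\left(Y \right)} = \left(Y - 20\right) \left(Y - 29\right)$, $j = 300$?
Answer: $- \frac{11508889}{4915515919778} \approx -2.3413 \cdot 10^{-6}$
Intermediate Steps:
$p{\left(Y \right)} = 7 - \left(-29 + Y\right) \left(-20 + Y\right)$ ($p{\left(Y \right)} = 7 - \left(Y - 20\right) \left(Y - 29\right) = 7 - \left(-20 + Y\right) \left(-29 + Y\right) = 7 - \left(-29 + Y\right) \left(-20 + Y\right)$)
$b{\left(s,q \right)} = \frac{1}{-33 - q^{2} + 48 q}$ ($b{\left(s,q \right)} = \frac{1}{540 - \left(573 + q^{2} - 48 q\right)} = \frac{1}{-33 - q^{2} + 48 q}$)
$\frac{1}{-427106 + b{\left(8,\frac{-411 + 440}{312 + j} \right)}} = \frac{1}{-427106 - \frac{1}{33 + \left(\frac{-411 + 440}{312 + 300}\right)^{2} - 48 \frac{-411 + 440}{312 + 300}}} = \frac{1}{-427106 - \frac{1}{33 + \left(\frac{29}{612}\right)^{2} - 48 \cdot \frac{29}{612}}} = \frac{1}{-427106 - \frac{1}{33 + \left(29 \cdot \frac{1}{612}\right)^{2} - 48 \cdot 29 \cdot \frac{1}{612}}} = \frac{1}{-427106 - \frac{1}{33 + \left(\frac{29}{612}\right)^{2} - \frac{116}{51}}} = \frac{1}{-427106 - \frac{1}{33 + \frac{841}{374544} - \frac{116}{51}}} = \frac{1}{-427106 - \frac{1}{\frac{11508889}{374544}}} = \frac{1}{-427106 - \frac{374544}{11508889}} = \frac{1}{- \frac{4915515919778}{11508889}} = - \frac{11508889}{4915515919778}$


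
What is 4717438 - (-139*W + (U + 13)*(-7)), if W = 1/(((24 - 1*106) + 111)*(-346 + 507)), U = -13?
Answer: 22025718161/4669 ≈ 4.7174e+6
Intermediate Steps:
W = 1/4669 (W = 1/(((24 - 106) + 111)*161) = 1/((-82 + 111)*161) = 1/(29*161) = 1/4669 ≈ 0.00021418)
4717438 - (-139*W + (U + 13)*(-7)) = 4717438 - (-139*1/4669 + (-13 + 13)*(-7)) = 4717438 - (-139/4669 + 0*(-7)) = 4717438 - (-139/4669 + 0) = 4717438 - 1*(-139/4669) = 4717438 + 139/4669 = 22025718161/4669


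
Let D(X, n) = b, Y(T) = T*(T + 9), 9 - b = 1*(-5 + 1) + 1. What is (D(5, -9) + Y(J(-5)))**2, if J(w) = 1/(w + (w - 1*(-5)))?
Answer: 65536/625 ≈ 104.86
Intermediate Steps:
J(w) = 1/(5 + 2*w) (J(w) = 1/(w + (w + 5)) = 1/(w + (5 + w)) = 1/(5 + 2*w))
b = 12 (b = 9 - (1*(-5 + 1) + 1) = 9 - (1*(-4) + 1) = 9 - (-4 + 1) = 9 - 1*(-3) = 9 + 3 = 12)
Y(T) = T*(9 + T)
D(X, n) = 12
(D(5, -9) + Y(J(-5)))**2 = (12 + (9 + 1/(5 + 2*(-5)))/(5 + 2*(-5)))**2 = (12 + (9 + 1/(5 - 10))/(5 - 10))**2 = (12 + (9 + 1/(-5))/(-5))**2 = (12 - (9 - 1/5)/5)**2 = (12 - 1/5*44/5)**2 = (12 - 44/25)**2 = (256/25)**2 = 65536/625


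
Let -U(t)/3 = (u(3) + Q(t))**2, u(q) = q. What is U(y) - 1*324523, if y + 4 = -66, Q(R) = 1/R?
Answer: -1590293743/4900 ≈ -3.2455e+5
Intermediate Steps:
Q(R) = 1/R
y = -70 (y = -4 - 66 = -70)
U(t) = -3*(3 + 1/t)**2
U(y) - 1*324523 = -3*(1 + 3*(-70))**2/(-70)**2 - 1*324523 = -3*1/4900*(1 - 210)**2 - 324523 = -3*1/4900*(-209)**2 - 324523 = -3*1/4900*43681 - 324523 = -131043/4900 - 324523 = -1590293743/4900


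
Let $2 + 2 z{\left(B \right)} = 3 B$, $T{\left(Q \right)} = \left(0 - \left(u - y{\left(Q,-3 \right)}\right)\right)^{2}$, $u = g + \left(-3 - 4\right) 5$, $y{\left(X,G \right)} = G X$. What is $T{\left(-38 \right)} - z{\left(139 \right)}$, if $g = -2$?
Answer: $\frac{45187}{2} \approx 22594.0$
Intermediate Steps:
$u = -37$ ($u = -2 + \left(-3 - 4\right) 5 = -2 - 35 = -37$)
$T{\left(Q \right)} = \left(37 - 3 Q\right)^{2}$ ($T{\left(Q \right)} = \left(0 - \left(-37 + 3 Q\right)\right)^{2} = \left(37 - 3 Q\right)^{2}$)
$z{\left(B \right)} = -1 + \frac{3 B}{2}$
$T{\left(-38 \right)} - z{\left(139 \right)} = \left(-37 + 3 \left(-38\right)\right)^{2} - \left(-1 + \frac{3}{2} \cdot 139\right) = \left(-37 - 114\right)^{2} - \left(-1 + \frac{417}{2}\right) = \left(-151\right)^{2} - \frac{415}{2} = 22801 - \frac{415}{2} = \frac{45187}{2}$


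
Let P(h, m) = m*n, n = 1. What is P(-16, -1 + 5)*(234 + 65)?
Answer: 1196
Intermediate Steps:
P(h, m) = m (P(h, m) = m*1 = m)
P(-16, -1 + 5)*(234 + 65) = (-1 + 5)*(234 + 65) = 4*299 = 1196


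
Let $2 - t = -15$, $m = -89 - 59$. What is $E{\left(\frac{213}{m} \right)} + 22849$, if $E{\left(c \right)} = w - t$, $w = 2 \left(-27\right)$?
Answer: $22778$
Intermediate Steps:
$m = -148$ ($m = -89 - 59 = -148$)
$t = 17$ ($t = 2 - -15 = 2 + 15 = 17$)
$w = -54$
$E{\left(c \right)} = -71$ ($E{\left(c \right)} = -54 - 17 = -71$)
$E{\left(\frac{213}{m} \right)} + 22849 = -71 + 22849 = 22778$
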